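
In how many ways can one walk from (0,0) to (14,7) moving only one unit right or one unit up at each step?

116280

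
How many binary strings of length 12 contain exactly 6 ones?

924

Choose the 6 positions: C(12,6) = 924.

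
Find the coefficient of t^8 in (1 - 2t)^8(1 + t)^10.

-435

Coefficient of t^8 = Σ_{j} C(8,j)·(-2)^j·C(10,8-j)·1^(8-j) for j from 0 to 8.
= 45 + (-1920) + 23520 + (-112896) + 235200 + (-215040) + 80640 + (-10240) + 256 = -435.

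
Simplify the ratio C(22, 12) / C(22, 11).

C(n,k+1)/C(n,k) = (n−k)/(k+1) = (22−11)/(11+1) = 11/12.

11/12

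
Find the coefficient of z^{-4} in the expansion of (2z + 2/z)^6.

General term: C(6,j)·(2z)^j·(2/z)^(6-j), with z-exponent 1j − 1(6−j) = 2j − 6.
Set 2j − 6 = -4: j = 1.
C(6,1) = 6; 2^1 = 2; 2^5 = 32.
Coefficient = 6 · 2 · 32 = 384.

384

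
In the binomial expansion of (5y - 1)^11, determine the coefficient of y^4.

The general term is C(11,j)·(5y)^j·(-1)^(11-j); the y^4 term has j = 4.
C(11,4) = 330.
Coefficient = C(11,4) · 5^4 · (-1)^7 = 330 · 625 · (-1) = -206250.

-206250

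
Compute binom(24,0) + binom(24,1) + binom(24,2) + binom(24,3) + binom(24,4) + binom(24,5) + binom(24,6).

1 + 24 + 276 + 2024 + 10626 + 42504 + 134596 = 190051.

190051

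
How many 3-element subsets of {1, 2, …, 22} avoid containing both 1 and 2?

All 3-subsets: C(22,3) = 1540. Those containing both fixed elements: C(20,1) = 20.
1540 − 20 = 1520.

1520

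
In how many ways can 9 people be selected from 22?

497420

This is C(22,9) = 497420.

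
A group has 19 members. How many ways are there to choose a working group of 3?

This is C(19,3) = 969.

969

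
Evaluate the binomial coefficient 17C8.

C(17,8) = (17·16·15·14·13·12·11·10) / 8! = 980179200 / 40320 = 24310.

24310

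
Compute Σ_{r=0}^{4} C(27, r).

20854

1 + 27 + 351 + 2925 + 17550 = 20854.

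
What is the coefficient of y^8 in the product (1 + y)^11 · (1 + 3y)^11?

57188010

Coefficient of y^8 = Σ_{j} C(11,j)·1^j·C(11,8-j)·3^(8-j) for j from 0 to 8.
= 1082565 + 7938810 + 18523890 + 18523890 + 8820900 + 2058210 + 228690 + 10890 + 165 = 57188010.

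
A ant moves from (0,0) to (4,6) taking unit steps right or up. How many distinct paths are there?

210

Each path is a sequence of 10 steps with 4 rights: C(10,4) = 210.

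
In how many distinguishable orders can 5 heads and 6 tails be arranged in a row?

Choose positions for the heads: C(11,5) = 462.

462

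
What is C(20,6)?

C(20,6) = (20·19·18·17·16·15) / 6! = 27907200 / 720 = 38760.

38760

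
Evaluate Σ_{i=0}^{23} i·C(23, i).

96468992

Since i·C(23,i) = 23·C(22,i−1), the sum is 23·2^22 = 23·4194304 = 96468992.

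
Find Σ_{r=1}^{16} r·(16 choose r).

524288

Since r·C(16,r) = 16·C(15,r−1), the sum is 16·2^15 = 16·32768 = 524288.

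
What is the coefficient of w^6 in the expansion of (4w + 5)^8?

The general term is C(8,j)·(4w)^j·(5)^(8-j); the w^6 term has j = 6.
C(8,6) = 28.
Coefficient = C(8,6) · 4^6 · 5^2 = 28 · 4096 · 25 = 2867200.

2867200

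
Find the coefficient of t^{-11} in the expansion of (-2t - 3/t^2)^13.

General term: C(13,j)·(-2t)^j·(-3/t^2)^(13-j), with t-exponent 1j − 2(13−j) = 3j − 26.
Set 3j − 26 = -11: j = 5.
C(13,5) = 1287; (-2)^5 = -32; (-3)^8 = 6561.
Coefficient = 1287 · (-32) · 6561 = -270208224.

-270208224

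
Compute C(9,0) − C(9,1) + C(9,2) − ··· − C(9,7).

-8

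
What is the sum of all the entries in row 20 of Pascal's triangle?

Setting x = 1 in (1+x)^20 gives Σ C(20,j) = 2^20 = 1048576.

1048576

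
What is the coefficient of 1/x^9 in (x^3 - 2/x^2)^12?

-112640

General term: C(12,j)·(x^3)^j·(-2/x^2)^(12-j), with x-exponent 3j − 2(12−j) = 5j − 24.
Set 5j − 24 = -9: j = 3.
C(12,3) = 220; 1^3 = 1; (-2)^9 = -512.
Coefficient = 220 · 1 · (-512) = -112640.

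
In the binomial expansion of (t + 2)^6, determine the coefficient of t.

192

The general term is C(6,j)·(t)^j·(2)^(6-j); the t^1 term has j = 1.
C(6,1) = 6.
Coefficient = C(6,1) · 2^5 = 6 · 32 = 192.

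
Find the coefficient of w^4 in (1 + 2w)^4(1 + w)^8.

1462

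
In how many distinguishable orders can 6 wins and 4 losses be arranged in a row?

210

Choose positions for the wins: C(10,6) = 210.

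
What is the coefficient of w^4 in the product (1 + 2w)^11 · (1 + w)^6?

16955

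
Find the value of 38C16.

C(38,16) = (38·37·36·35·34·33·32·31·30·29·28·27·26·25·24·23) / 16! = 465322312113382563840000 / 20922789888000 = 22239974430.

22239974430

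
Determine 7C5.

C(7,5) = C(7,2) by symmetry.
C(7,2) = (7·6) / 2! = 42 / 2 = 21.

21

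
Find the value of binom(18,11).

C(18,11) = C(18,7) by symmetry.
C(18,7) = (18·17·16·15·14·13·12) / 7! = 160392960 / 5040 = 31824.

31824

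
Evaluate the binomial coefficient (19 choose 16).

C(19,16) = C(19,3) by symmetry.
C(19,3) = (19·18·17) / 3! = 5814 / 6 = 969.

969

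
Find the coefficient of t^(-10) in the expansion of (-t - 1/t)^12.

General term: C(12,j)·(-t)^j·(-1/t)^(12-j), with t-exponent 1j − 1(12−j) = 2j − 12.
Set 2j − 12 = -10: j = 1.
C(12,1) = 12; (-1)^1 = -1; (-1)^11 = -1.
Coefficient = 12 · (-1) · (-1) = 12.

12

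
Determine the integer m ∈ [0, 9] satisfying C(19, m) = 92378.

9

C(19,m) increases on 0 ≤ m ≤ 9. C(19,8) = 75582 and C(19,9) = 92378, so m = 9.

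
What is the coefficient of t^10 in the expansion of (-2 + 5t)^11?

-214843750

The general term is C(11,j)·(-2)^j·(5t)^(11-j); the t^10 term has j = 1.
C(11,1) = 11.
Coefficient = C(11,1) · (-2)^1 · 5^10 = 11 · (-2) · 9765625 = -214843750.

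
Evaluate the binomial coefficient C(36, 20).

7307872110

C(36,20) = C(36,16) by symmetry.
C(36,16) = (36·35·34·33·32·31·30·29·28·27·26·25·24·23·22·21) / 16! = 152901072685905223680000 / 20922789888000 = 7307872110.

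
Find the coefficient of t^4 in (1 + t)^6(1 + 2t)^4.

743

Coefficient of t^4 = Σ_{j} C(6,j)·1^j·C(4,4-j)·2^(4-j) for j from 0 to 4.
= 16 + 192 + 360 + 160 + 15 = 743.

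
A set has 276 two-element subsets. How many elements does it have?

n(n−1)/2 = 276 ⇒ n(n−1) = 552. Since 24·23 = 552, n = 24.

24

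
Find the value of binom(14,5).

2002

C(14,5) = (14·13·12·11·10) / 5! = 240240 / 120 = 2002.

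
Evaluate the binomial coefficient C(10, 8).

45

C(10,8) = C(10,2) by symmetry.
C(10,2) = (10·9) / 2! = 90 / 2 = 45.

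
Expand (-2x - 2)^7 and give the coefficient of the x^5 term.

-2688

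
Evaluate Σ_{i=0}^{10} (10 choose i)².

184756

By Vandermonde's identity, Σ C(10,i)² = C(20,10) = 184756.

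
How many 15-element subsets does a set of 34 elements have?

C(34,15) = (34·33·32·31·30·29·28·27·26·25·24·23·22·21·20) / 15! = 2427001153744527360000 / 1307674368000 = 1855967520.

1855967520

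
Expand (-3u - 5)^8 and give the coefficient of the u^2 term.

3937500

The general term is C(8,j)·(-3u)^j·(-5)^(8-j); the u^2 term has j = 2.
C(8,2) = 28.
Coefficient = C(8,2) · (-3)^2 · (-5)^6 = 28 · 9 · 15625 = 3937500.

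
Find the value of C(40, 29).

C(40,29) = C(40,11) by symmetry.
C(40,11) = (40·39·38·37·36·35·34·33·32·31·30) / 11! = 92279715720192000 / 39916800 = 2311801440.

2311801440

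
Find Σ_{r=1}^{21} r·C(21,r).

Differentiating (1+x)^21 and setting x=1: Σ r·C(21,r) = 21·2^20 = 22020096.

22020096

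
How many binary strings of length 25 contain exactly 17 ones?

Choose the 17 positions: C(25,17) = 1081575.

1081575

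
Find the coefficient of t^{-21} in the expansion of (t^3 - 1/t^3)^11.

-55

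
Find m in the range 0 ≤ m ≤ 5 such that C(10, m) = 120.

C(10,m) increases on 0 ≤ m ≤ 5. C(10,2) = 45 and C(10,3) = 120, so m = 3.

3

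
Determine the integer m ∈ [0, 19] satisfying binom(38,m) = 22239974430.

16

C(38,m) increases on 0 ≤ m ≤ 19. C(38,15) = 15471286560 and C(38,16) = 22239974430, so m = 16.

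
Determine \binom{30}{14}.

C(30,14) = (30·29·28·27·26·25·24·23·22·21·20·19·18·17) / 14! = 12677700308232960000 / 87178291200 = 145422675.

145422675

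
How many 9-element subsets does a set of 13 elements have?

715

C(13,9) = C(13,4) by symmetry.
C(13,4) = (13·12·11·10) / 4! = 17160 / 24 = 715.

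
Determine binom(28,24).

20475

C(28,24) = C(28,4) by symmetry.
C(28,4) = (28·27·26·25) / 4! = 491400 / 24 = 20475.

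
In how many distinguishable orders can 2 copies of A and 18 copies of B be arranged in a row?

190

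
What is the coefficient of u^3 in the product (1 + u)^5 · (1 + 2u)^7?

850

Coefficient of u^3 = Σ_{j} C(5,j)·1^j·C(7,3-j)·2^(3-j) for j from 0 to 3.
= 280 + 420 + 140 + 10 = 850.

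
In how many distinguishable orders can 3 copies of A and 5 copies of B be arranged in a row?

Choose positions for the A's: C(8,3) = 56.

56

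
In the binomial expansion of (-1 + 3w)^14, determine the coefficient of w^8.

19702683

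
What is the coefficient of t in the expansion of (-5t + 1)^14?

-70

The general term is C(14,j)·(-5t)^j·(1)^(14-j); the t^1 term has j = 1.
C(14,1) = 14.
Coefficient = C(14,1) · (-5)^1 = 14 · (-5) = -70.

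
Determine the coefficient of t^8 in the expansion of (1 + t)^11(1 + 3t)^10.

Coefficient of t^8 = Σ_{j} C(11,j)·1^j·C(10,8-j)·3^(8-j) for j from 0 to 8.
= 295245 + 2886840 + 8419950 + 10103940 + 5613300 + 1496880 + 187110 + 9900 + 165 = 29013330.

29013330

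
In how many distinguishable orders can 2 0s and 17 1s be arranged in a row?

Choose positions for the 0s: C(19,2) = 171.

171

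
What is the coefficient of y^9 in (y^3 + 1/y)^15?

General term: C(15,j)·(y^3)^j·(1/y)^(15-j), with y-exponent 3j − 1(15−j) = 4j − 15.
Set 4j − 15 = 9: j = 6.
C(15,6) = 5005; 1^6 = 1; 1^9 = 1.
Coefficient = 5005 · 1 · 1 = 5005.

5005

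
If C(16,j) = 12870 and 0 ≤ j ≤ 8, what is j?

C(16,j) increases on 0 ≤ j ≤ 8. C(16,7) = 11440 and C(16,8) = 12870, so j = 8.

8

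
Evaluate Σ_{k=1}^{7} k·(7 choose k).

448

Since k·C(7,k) = 7·C(6,k−1), the sum is 7·2^6 = 7·64 = 448.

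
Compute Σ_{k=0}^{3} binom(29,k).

4090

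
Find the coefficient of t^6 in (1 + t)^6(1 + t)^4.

(1 + t)^6(1 + t)^4 = (1 + t)^10, so the coefficient of t^6 is C(10,6)·1^6 = 210·1 = 210.

210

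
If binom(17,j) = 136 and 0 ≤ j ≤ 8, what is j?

2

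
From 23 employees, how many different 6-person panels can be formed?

This is C(23,6) = 100947.

100947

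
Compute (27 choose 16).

13037895

C(27,16) = C(27,11) by symmetry.
C(27,11) = (27·26·25·24·23·22·21·20·19·18·17) / 11! = 520431047136000 / 39916800 = 13037895.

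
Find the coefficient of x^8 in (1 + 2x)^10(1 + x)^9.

1871145

Coefficient of x^8 = Σ_{j} C(10,j)·2^j·C(9,8-j)·1^(8-j) for j from 0 to 8.
= 9 + 720 + 15120 + 120960 + 423360 + 677376 + 483840 + 138240 + 11520 = 1871145.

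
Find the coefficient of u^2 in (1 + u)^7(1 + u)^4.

55

Coefficient of u^2 = Σ_{j} C(7,j)·C(4,2-j) for j from 0 to 2.
= 6 + 28 + 21 = 55.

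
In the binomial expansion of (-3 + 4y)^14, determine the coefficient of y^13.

-2818572288

The general term is C(14,j)·(-3)^j·(4y)^(14-j); the y^13 term has j = 1.
C(14,1) = 14.
Coefficient = C(14,1) · (-3)^1 · 4^13 = 14 · (-3) · 67108864 = -2818572288.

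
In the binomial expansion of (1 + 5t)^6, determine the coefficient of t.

30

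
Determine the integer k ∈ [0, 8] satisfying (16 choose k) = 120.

C(16,k) increases on 0 ≤ k ≤ 8. C(16,1) = 16 and C(16,2) = 120, so k = 2.

2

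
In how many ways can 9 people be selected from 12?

This is C(12,9) = 220.

220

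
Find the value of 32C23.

28048800

C(32,23) = C(32,9) by symmetry.
C(32,9) = (32·31·30·29·28·27·26·25·24) / 9! = 10178348544000 / 362880 = 28048800.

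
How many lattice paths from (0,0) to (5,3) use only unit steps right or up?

56

Each path is a sequence of 8 steps with 5 rights: C(8,5) = 56.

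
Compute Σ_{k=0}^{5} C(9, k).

1 + 9 + 36 + 84 + 126 + 126 = 382.

382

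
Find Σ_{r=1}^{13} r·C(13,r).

Differentiating (1+x)^13 and setting x=1: Σ r·C(13,r) = 13·2^12 = 53248.

53248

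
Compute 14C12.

C(14,12) = C(14,2) by symmetry.
C(14,2) = (14·13) / 2! = 182 / 2 = 91.

91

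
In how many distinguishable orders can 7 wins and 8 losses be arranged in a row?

6435

Choose positions for the wins: C(15,7) = 6435.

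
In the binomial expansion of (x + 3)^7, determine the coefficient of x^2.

The general term is C(7,j)·(x)^j·(3)^(7-j); the x^2 term has j = 2.
C(7,2) = 21.
Coefficient = C(7,2) · 3^5 = 21 · 243 = 5103.

5103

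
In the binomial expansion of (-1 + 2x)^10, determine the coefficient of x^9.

-5120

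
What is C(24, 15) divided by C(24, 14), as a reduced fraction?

C(n,k+1)/C(n,k) = (n−k)/(k+1) = (24−14)/(14+1) = 10/15 = 2/3.

2/3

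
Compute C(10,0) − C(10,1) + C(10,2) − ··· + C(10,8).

The partial alternating sum Σ_{k=0}^{8} (−1)^k C(10,k) = (−1)^8 C(9,8) = 9.

9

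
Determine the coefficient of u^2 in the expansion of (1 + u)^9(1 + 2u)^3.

Coefficient of u^2 = Σ_{j} C(9,j)·1^j·C(3,2-j)·2^(2-j) for j from 0 to 2.
= 12 + 54 + 36 = 102.

102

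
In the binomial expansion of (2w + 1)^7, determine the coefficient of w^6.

The general term is C(7,j)·(2w)^j·(1)^(7-j); the w^6 term has j = 6.
C(7,6) = 7.
Coefficient = C(7,6) · 2^6 = 7 · 64 = 448.

448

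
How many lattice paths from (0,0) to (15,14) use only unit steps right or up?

Each path is a sequence of 29 steps with 15 rights: C(29,15) = 77558760.

77558760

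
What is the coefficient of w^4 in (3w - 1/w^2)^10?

General term: C(10,j)·(3w)^j·(-1/w^2)^(10-j), with w-exponent 1j − 2(10−j) = 3j − 20.
Set 3j − 20 = 4: j = 8.
C(10,8) = 45; 3^8 = 6561; (-1)^2 = 1.
Coefficient = 45 · 6561 · 1 = 295245.

295245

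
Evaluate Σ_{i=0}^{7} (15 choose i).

1 + 15 + 105 + 455 + 1365 + 3003 + 5005 + 6435 = 16384.

16384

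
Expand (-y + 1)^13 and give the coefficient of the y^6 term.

1716

The general term is C(13,j)·(-y)^j·(1)^(13-j); the y^6 term has j = 6.
C(13,6) = 1716.
Coefficient = C(13,6) = 1716.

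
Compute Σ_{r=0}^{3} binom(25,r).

2626

1 + 25 + 300 + 2300 = 2626.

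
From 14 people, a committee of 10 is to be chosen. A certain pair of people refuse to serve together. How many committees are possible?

506

All 10-subsets: C(14,10) = 1001. Those containing both fixed elements: C(12,8) = 495.
1001 − 495 = 506.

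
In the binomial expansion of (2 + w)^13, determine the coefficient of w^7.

The general term is C(13,j)·(2)^j·(w)^(13-j); the w^7 term has j = 6.
C(13,6) = 1716.
Coefficient = C(13,6) · 2^6 = 1716 · 64 = 109824.

109824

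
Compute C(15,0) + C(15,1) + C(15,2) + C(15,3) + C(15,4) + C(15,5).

4944

1 + 15 + 105 + 455 + 1365 + 3003 = 4944.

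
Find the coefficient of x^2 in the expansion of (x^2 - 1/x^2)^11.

General term: C(11,j)·(x^2)^j·(-1/x^2)^(11-j), with x-exponent 2j − 2(11−j) = 4j − 22.
Set 4j − 22 = 2: j = 6.
C(11,6) = 462; 1^6 = 1; (-1)^5 = -1.
Coefficient = 462 · 1 · (-1) = -462.

-462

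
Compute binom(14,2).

91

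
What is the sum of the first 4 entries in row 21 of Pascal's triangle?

1 + 21 + 210 + 1330 = 1562.

1562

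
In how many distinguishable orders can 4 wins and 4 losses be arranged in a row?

70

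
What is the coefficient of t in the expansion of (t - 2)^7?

The general term is C(7,j)·(t)^j·(-2)^(7-j); the t^1 term has j = 1.
C(7,1) = 7.
Coefficient = C(7,1) · (-2)^6 = 7 · 64 = 448.

448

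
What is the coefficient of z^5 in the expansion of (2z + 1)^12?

25344

The general term is C(12,j)·(2z)^j·(1)^(12-j); the z^5 term has j = 5.
C(12,5) = 792.
Coefficient = C(12,5) · 2^5 = 792 · 32 = 25344.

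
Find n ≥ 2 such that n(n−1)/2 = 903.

n(n−1)/2 = 903 ⇒ n(n−1) = 1806. Since 43·42 = 1806, n = 43.

43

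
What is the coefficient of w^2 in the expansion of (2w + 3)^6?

The general term is C(6,j)·(2w)^j·(3)^(6-j); the w^2 term has j = 2.
C(6,2) = 15.
Coefficient = C(6,2) · 2^2 · 3^4 = 15 · 4 · 81 = 4860.

4860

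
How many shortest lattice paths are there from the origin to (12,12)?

2704156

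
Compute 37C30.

C(37,30) = C(37,7) by symmetry.
C(37,7) = (37·36·35·34·33·32·31) / 7! = 51889178880 / 5040 = 10295472.

10295472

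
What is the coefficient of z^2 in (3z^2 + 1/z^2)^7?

2835

General term: C(7,j)·(3z^2)^j·(1/z^2)^(7-j), with z-exponent 2j − 2(7−j) = 4j − 14.
Set 4j − 14 = 2: j = 4.
C(7,4) = 35; 3^4 = 81; 1^3 = 1.
Coefficient = 35 · 81 · 1 = 2835.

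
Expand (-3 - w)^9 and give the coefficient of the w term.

-59049

The general term is C(9,j)·(-3)^j·(-w)^(9-j); the w^1 term has j = 8.
C(9,8) = 9.
Coefficient = C(9,8) · (-3)^8 · (-1)^1 = 9 · 6561 · (-1) = -59049.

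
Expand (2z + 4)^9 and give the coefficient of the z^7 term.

73728

The general term is C(9,j)·(2z)^j·(4)^(9-j); the z^7 term has j = 7.
C(9,7) = 36.
Coefficient = C(9,7) · 2^7 · 4^2 = 36 · 128 · 16 = 73728.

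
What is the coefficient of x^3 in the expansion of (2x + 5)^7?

The general term is C(7,j)·(2x)^j·(5)^(7-j); the x^3 term has j = 3.
C(7,3) = 35.
Coefficient = C(7,3) · 2^3 · 5^4 = 35 · 8 · 625 = 175000.

175000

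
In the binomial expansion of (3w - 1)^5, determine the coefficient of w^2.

The general term is C(5,j)·(3w)^j·(-1)^(5-j); the w^2 term has j = 2.
C(5,2) = 10.
Coefficient = C(5,2) · 3^2 · (-1)^3 = 10 · 9 · (-1) = -90.

-90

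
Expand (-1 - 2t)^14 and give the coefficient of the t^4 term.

16016

The general term is C(14,j)·(-1)^j·(-2t)^(14-j); the t^4 term has j = 10.
C(14,10) = 1001.
Coefficient = C(14,10) · (-2)^4 = 1001 · 16 = 16016.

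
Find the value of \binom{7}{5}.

21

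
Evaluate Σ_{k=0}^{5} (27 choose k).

101584

1 + 27 + 351 + 2925 + 17550 + 80730 = 101584.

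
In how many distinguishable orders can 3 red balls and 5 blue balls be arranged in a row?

56

Choose positions for the red balls: C(8,3) = 56.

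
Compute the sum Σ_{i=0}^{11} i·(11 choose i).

11264

Differentiating (1+x)^11 and setting x=1: Σ i·C(11,i) = 11·2^10 = 11264.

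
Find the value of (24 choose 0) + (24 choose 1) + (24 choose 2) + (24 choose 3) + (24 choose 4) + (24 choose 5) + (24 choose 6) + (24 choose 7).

536155

1 + 24 + 276 + 2024 + 10626 + 42504 + 134596 + 346104 = 536155.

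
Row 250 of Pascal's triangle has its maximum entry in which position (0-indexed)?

125

C(250,i) is maximized at i = 250/2 = 125.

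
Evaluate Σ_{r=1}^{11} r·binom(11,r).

11264

Differentiating (1+x)^11 and setting x=1: Σ r·C(11,r) = 11·2^10 = 11264.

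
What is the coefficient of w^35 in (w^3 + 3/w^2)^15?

General term: C(15,j)·(w^3)^j·(3/w^2)^(15-j), with w-exponent 3j − 2(15−j) = 5j − 30.
Set 5j − 30 = 35: j = 13.
C(15,13) = 105; 1^13 = 1; 3^2 = 9.
Coefficient = 105 · 1 · 9 = 945.

945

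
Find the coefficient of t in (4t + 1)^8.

32

The general term is C(8,j)·(4t)^j·(1)^(8-j); the t^1 term has j = 1.
C(8,1) = 8.
Coefficient = C(8,1) · 4^1 = 8 · 4 = 32.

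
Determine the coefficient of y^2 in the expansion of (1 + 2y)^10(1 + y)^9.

Coefficient of y^2 = Σ_{j} C(10,j)·2^j·C(9,2-j)·1^(2-j) for j from 0 to 2.
= 36 + 180 + 180 = 396.

396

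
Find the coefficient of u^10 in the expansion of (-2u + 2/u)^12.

General term: C(12,j)·(-2u)^j·(2/u)^(12-j), with u-exponent 1j − 1(12−j) = 2j − 12.
Set 2j − 12 = 10: j = 11.
C(12,11) = 12; (-2)^11 = -2048; 2^1 = 2.
Coefficient = 12 · (-2048) · 2 = -49152.

-49152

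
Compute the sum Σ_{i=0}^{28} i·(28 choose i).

3758096384

Since i·C(28,i) = 28·C(27,i−1), the sum is 28·2^27 = 28·134217728 = 3758096384.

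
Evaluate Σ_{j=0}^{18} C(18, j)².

By Vandermonde's identity, Σ C(18,j)² = C(36,18) = 9075135300.

9075135300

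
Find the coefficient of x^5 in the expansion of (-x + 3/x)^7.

21

General term: C(7,j)·(-x)^j·(3/x)^(7-j), with x-exponent 1j − 1(7−j) = 2j − 7.
Set 2j − 7 = 5: j = 6.
C(7,6) = 7; (-1)^6 = 1; 3^1 = 3.
Coefficient = 7 · 1 · 3 = 21.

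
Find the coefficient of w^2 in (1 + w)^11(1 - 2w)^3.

1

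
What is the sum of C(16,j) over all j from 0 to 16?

65536

Setting x = 1 in (1+x)^16 gives Σ C(16,j) = 2^16 = 65536.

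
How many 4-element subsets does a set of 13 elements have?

715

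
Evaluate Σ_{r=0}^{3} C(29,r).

1 + 29 + 406 + 3654 = 4090.

4090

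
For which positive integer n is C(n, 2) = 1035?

46

n(n−1)/2 = 1035 ⇒ n(n−1) = 2070. Since 46·45 = 2070, n = 46.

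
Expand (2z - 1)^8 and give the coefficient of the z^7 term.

The general term is C(8,j)·(2z)^j·(-1)^(8-j); the z^7 term has j = 7.
C(8,7) = 8.
Coefficient = C(8,7) · 2^7 · (-1)^1 = 8 · 128 · (-1) = -1024.

-1024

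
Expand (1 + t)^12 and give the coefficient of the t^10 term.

66

The general term is C(12,j)·(1)^j·(t)^(12-j); the t^10 term has j = 2.
C(12,2) = 66.
Coefficient = C(12,2) = 66.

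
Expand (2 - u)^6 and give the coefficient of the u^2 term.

The general term is C(6,j)·(2)^j·(-u)^(6-j); the u^2 term has j = 4.
C(6,4) = 15.
Coefficient = C(6,4) · 2^4 = 15 · 16 = 240.

240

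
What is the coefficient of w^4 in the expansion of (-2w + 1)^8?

1120

The general term is C(8,j)·(-2w)^j·(1)^(8-j); the w^4 term has j = 4.
C(8,4) = 70.
Coefficient = C(8,4) · (-2)^4 = 70 · 16 = 1120.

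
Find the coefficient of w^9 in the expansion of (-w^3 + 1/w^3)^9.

General term: C(9,j)·(-w^3)^j·(1/w^3)^(9-j), with w-exponent 3j − 3(9−j) = 6j − 27.
Set 6j − 27 = 9: j = 6.
C(9,6) = 84; (-1)^6 = 1; 1^3 = 1.
Coefficient = 84 · 1 · 1 = 84.

84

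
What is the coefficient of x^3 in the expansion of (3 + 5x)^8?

1701000

The general term is C(8,j)·(3)^j·(5x)^(8-j); the x^3 term has j = 5.
C(8,5) = 56.
Coefficient = C(8,5) · 3^5 · 5^3 = 56 · 243 · 125 = 1701000.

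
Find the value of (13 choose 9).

C(13,9) = C(13,4) by symmetry.
C(13,4) = (13·12·11·10) / 4! = 17160 / 24 = 715.

715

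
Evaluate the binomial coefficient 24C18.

134596

C(24,18) = C(24,6) by symmetry.
C(24,6) = (24·23·22·21·20·19) / 6! = 96909120 / 720 = 134596.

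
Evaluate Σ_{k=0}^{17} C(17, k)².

Σ C(17,k)² is the coefficient of x^17 in (1+x)^17(1+x)^17 = (1+x)^34, i.e. C(34,17) = 2333606220.

2333606220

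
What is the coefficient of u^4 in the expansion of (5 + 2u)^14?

156406250000

The general term is C(14,j)·(5)^j·(2u)^(14-j); the u^4 term has j = 10.
C(14,10) = 1001.
Coefficient = C(14,10) · 5^10 · 2^4 = 1001 · 9765625 · 16 = 156406250000.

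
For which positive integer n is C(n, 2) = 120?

16

n(n−1)/2 = 120 ⇒ n(n−1) = 240. Since 16·15 = 240, n = 16.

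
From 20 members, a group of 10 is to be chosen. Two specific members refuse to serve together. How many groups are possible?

All 10-subsets: C(20,10) = 184756. Those containing both fixed elements: C(18,8) = 43758.
184756 − 43758 = 140998.

140998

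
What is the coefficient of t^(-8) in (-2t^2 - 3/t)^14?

193444524

General term: C(14,j)·(-2t^2)^j·(-3/t)^(14-j), with t-exponent 2j − 1(14−j) = 3j − 14.
Set 3j − 14 = -8: j = 2.
C(14,2) = 91; (-2)^2 = 4; (-3)^12 = 531441.
Coefficient = 91 · 4 · 531441 = 193444524.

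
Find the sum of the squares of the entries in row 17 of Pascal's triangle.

2333606220

By Vandermonde's identity, Σ C(17,r)² = C(34,17) = 2333606220.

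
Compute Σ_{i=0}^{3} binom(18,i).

988

1 + 18 + 153 + 816 = 988.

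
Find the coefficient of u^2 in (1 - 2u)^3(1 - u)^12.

150

Coefficient of u^2 = Σ_{j} C(3,j)·(-2)^j·C(12,2-j)·(-1)^(2-j) for j from 0 to 2.
= 66 + 72 + 12 = 150.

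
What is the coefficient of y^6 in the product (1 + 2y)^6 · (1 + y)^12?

93536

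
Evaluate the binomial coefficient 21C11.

C(21,11) = C(21,10) by symmetry.
C(21,10) = (21·20·19·18·17·16·15·14·13·12) / 10! = 1279935820800 / 3628800 = 352716.

352716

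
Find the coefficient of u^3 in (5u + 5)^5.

31250

The general term is C(5,j)·(5u)^j·(5)^(5-j); the u^3 term has j = 3.
C(5,3) = 10.
Coefficient = C(5,3) · 5^3 · 5^2 = 10 · 125 · 25 = 31250.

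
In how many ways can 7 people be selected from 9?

36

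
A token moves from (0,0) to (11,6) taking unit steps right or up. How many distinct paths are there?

12376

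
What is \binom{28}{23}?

98280

C(28,23) = C(28,5) by symmetry.
C(28,5) = (28·27·26·25·24) / 5! = 11793600 / 120 = 98280.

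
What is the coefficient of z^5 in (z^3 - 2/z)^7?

General term: C(7,j)·(z^3)^j·(-2/z)^(7-j), with z-exponent 3j − 1(7−j) = 4j − 7.
Set 4j − 7 = 5: j = 3.
C(7,3) = 35; 1^3 = 1; (-2)^4 = 16.
Coefficient = 35 · 1 · 16 = 560.

560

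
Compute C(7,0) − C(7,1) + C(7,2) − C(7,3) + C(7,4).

15

The partial alternating sum Σ_{k=0}^{4} (−1)^k C(7,k) = (−1)^4 C(6,4) = 15.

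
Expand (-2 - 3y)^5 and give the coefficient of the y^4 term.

-810

The general term is C(5,j)·(-2)^j·(-3y)^(5-j); the y^4 term has j = 1.
C(5,1) = 5.
Coefficient = C(5,1) · (-2)^1 · (-3)^4 = 5 · (-2) · 81 = -810.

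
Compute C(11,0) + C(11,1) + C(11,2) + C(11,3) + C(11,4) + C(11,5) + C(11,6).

1486

1 + 11 + 55 + 165 + 330 + 462 + 462 = 1486.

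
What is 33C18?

1037158320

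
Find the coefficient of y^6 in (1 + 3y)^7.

5103

The general term is C(7,j)·(1)^j·(3y)^(7-j); the y^6 term has j = 1.
C(7,1) = 7.
Coefficient = C(7,1) · 3^6 = 7 · 729 = 5103.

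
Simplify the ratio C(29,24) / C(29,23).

1/4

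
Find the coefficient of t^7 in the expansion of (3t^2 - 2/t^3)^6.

General term: C(6,j)·(3t^2)^j·(-2/t^3)^(6-j), with t-exponent 2j − 3(6−j) = 5j − 18.
Set 5j − 18 = 7: j = 5.
C(6,5) = 6; 3^5 = 243; (-2)^1 = -2.
Coefficient = 6 · 243 · (-2) = -2916.

-2916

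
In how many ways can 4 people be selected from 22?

7315

This is C(22,4) = 7315.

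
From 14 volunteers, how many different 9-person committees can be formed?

This is C(14,9) = 2002.

2002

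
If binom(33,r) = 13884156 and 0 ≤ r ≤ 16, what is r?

8

C(33,r) increases on 0 ≤ r ≤ 16. C(33,7) = 4272048 and C(33,8) = 13884156, so r = 8.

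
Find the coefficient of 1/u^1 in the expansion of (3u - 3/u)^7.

76545

General term: C(7,j)·(3u)^j·(-3/u)^(7-j), with u-exponent 1j − 1(7−j) = 2j − 7.
Set 2j − 7 = -1: j = 3.
C(7,3) = 35; 3^3 = 27; (-3)^4 = 81.
Coefficient = 35 · 27 · 81 = 76545.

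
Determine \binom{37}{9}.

124403620

C(37,9) = (37·36·35·34·33·32·31·30·29) / 9! = 45143585625600 / 362880 = 124403620.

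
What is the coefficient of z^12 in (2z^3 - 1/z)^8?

General term: C(8,j)·(2z^3)^j·(-1/z)^(8-j), with z-exponent 3j − 1(8−j) = 4j − 8.
Set 4j − 8 = 12: j = 5.
C(8,5) = 56; 2^5 = 32; (-1)^3 = -1.
Coefficient = 56 · 32 · (-1) = -1792.

-1792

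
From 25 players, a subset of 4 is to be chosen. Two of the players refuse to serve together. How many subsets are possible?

12397

All 4-subsets: C(25,4) = 12650. Those containing both fixed elements: C(23,2) = 253.
12650 − 253 = 12397.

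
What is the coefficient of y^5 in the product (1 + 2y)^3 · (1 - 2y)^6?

Coefficient of y^5 = Σ_{j} C(3,j)·2^j·C(6,5-j)·(-2)^(5-j) for j from 0 to 3.
= (-192) + 1440 + (-1920) + 480 = -192.

-192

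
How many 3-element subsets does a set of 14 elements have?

C(14,3) = (14·13·12) / 3! = 2184 / 6 = 364.

364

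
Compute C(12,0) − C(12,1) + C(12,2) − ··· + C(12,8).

165

The partial alternating sum Σ_{k=0}^{8} (−1)^k C(12,k) = (−1)^8 C(11,8) = 165.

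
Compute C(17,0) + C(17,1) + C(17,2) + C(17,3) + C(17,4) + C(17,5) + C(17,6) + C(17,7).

41226

1 + 17 + 136 + 680 + 2380 + 6188 + 12376 + 19448 = 41226.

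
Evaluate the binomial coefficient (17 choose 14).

680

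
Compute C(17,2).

136

C(17,2) = (17·16) / 2! = 272 / 2 = 136.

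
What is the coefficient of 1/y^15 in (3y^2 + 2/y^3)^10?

414720

General term: C(10,j)·(3y^2)^j·(2/y^3)^(10-j), with y-exponent 2j − 3(10−j) = 5j − 30.
Set 5j − 30 = -15: j = 3.
C(10,3) = 120; 3^3 = 27; 2^7 = 128.
Coefficient = 120 · 27 · 128 = 414720.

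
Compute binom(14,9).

2002

C(14,9) = C(14,5) by symmetry.
C(14,5) = (14·13·12·11·10) / 5! = 240240 / 120 = 2002.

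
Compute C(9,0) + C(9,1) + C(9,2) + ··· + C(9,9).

512

Setting x = 1 in (1+x)^9 gives Σ C(9,i) = 2^9 = 512.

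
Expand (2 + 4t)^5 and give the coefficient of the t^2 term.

The general term is C(5,j)·(2)^j·(4t)^(5-j); the t^2 term has j = 3.
C(5,3) = 10.
Coefficient = C(5,3) · 2^3 · 4^2 = 10 · 8 · 16 = 1280.

1280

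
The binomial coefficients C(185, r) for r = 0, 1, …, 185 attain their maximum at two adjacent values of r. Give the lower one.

92

For odd n = 185, C(185,r) peaks at r = (n−1)/2 and (n+1)/2; the lower is 92.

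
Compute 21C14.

116280

C(21,14) = C(21,7) by symmetry.
C(21,7) = (21·20·19·18·17·16·15) / 7! = 586051200 / 5040 = 116280.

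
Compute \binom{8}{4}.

C(8,4) = (8·7·6·5) / 4! = 1680 / 24 = 70.

70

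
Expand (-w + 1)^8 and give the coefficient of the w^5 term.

-56

The general term is C(8,j)·(-w)^j·(1)^(8-j); the w^5 term has j = 5.
C(8,5) = 56.
Coefficient = C(8,5) · (-1)^5 = 56 · (-1) = -56.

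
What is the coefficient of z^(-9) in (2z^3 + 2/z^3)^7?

General term: C(7,j)·(2z^3)^j·(2/z^3)^(7-j), with z-exponent 3j − 3(7−j) = 6j − 21.
Set 6j − 21 = -9: j = 2.
C(7,2) = 21; 2^2 = 4; 2^5 = 32.
Coefficient = 21 · 4 · 32 = 2688.

2688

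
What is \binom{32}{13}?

347373600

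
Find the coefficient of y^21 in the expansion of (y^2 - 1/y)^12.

General term: C(12,j)·(y^2)^j·(-1/y)^(12-j), with y-exponent 2j − 1(12−j) = 3j − 12.
Set 3j − 12 = 21: j = 11.
C(12,11) = 12; 1^11 = 1; (-1)^1 = -1.
Coefficient = 12 · 1 · (-1) = -12.

-12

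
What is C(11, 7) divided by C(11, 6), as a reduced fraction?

5/7

C(n,k+1)/C(n,k) = (n−k)/(k+1) = (11−6)/(6+1) = 5/7.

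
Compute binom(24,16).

C(24,16) = C(24,8) by symmetry.
C(24,8) = (24·23·22·21·20·19·18·17) / 8! = 29654190720 / 40320 = 735471.

735471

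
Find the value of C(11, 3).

165

C(11,3) = (11·10·9) / 3! = 990 / 6 = 165.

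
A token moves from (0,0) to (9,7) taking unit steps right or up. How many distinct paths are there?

11440

Each path is a sequence of 16 steps with 9 rights: C(16,9) = 11440.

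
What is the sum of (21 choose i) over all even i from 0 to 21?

Half of (1+1)^21 + (1−1)^21 gives the even-index sum: 2^20 = 1048576.

1048576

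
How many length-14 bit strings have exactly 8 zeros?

Choose the 8 positions: C(14,8) = 3003.

3003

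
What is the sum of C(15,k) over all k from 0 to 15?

The entries of row 15 sum to 2^15 = 32768.

32768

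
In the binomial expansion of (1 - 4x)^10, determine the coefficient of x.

-40

The general term is C(10,j)·(1)^j·(-4x)^(10-j); the x^1 term has j = 9.
C(10,9) = 10.
Coefficient = C(10,9) · (-4)^1 = 10 · (-4) = -40.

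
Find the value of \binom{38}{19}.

35345263800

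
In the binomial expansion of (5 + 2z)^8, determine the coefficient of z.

The general term is C(8,j)·(5)^j·(2z)^(8-j); the z^1 term has j = 7.
C(8,7) = 8.
Coefficient = C(8,7) · 5^7 · 2^1 = 8 · 78125 · 2 = 1250000.

1250000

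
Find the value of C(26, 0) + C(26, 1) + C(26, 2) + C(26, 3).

1 + 26 + 325 + 2600 = 2952.

2952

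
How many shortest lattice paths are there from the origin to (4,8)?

495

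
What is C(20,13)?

C(20,13) = C(20,7) by symmetry.
C(20,7) = (20·19·18·17·16·15·14) / 7! = 390700800 / 5040 = 77520.

77520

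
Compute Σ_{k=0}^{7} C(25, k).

726206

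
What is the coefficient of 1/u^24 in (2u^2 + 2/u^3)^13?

General term: C(13,j)·(2u^2)^j·(2/u^3)^(13-j), with u-exponent 2j − 3(13−j) = 5j − 39.
Set 5j − 39 = -24: j = 3.
C(13,3) = 286; 2^3 = 8; 2^10 = 1024.
Coefficient = 286 · 8 · 1024 = 2342912.

2342912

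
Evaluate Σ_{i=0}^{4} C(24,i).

12951

1 + 24 + 276 + 2024 + 10626 = 12951.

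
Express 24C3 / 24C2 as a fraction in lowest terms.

C(n,k+1)/C(n,k) = (n−k)/(k+1) = (24−2)/(2+1) = 22/3.

22/3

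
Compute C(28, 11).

C(28,11) = (28·27·26·25·24·23·22·21·20·19·18) / 11! = 857180548224000 / 39916800 = 21474180.

21474180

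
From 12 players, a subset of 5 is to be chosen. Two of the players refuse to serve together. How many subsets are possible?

All 5-subsets: C(12,5) = 792. Those containing both fixed elements: C(10,3) = 120.
792 − 120 = 672.

672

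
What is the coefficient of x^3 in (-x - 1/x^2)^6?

6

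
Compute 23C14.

817190

C(23,14) = C(23,9) by symmetry.
C(23,9) = (23·22·21·20·19·18·17·16·15) / 9! = 296541907200 / 362880 = 817190.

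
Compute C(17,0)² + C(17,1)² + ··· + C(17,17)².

2333606220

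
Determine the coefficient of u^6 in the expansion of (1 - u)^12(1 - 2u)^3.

13376

Coefficient of u^6 = Σ_{j} C(12,j)·(-1)^j·C(3,6-j)·(-2)^(6-j) for j from 3 to 6.
= 1760 + 5940 + 4752 + 924 = 13376.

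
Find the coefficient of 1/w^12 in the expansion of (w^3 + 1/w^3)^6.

6

General term: C(6,j)·(w^3)^j·(1/w^3)^(6-j), with w-exponent 3j − 3(6−j) = 6j − 18.
Set 6j − 18 = -12: j = 1.
C(6,1) = 6; 1^1 = 1; 1^5 = 1.
Coefficient = 6 · 1 · 1 = 6.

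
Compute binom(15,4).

C(15,4) = (15·14·13·12) / 4! = 32760 / 24 = 1365.

1365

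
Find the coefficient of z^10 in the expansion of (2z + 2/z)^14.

General term: C(14,j)·(2z)^j·(2/z)^(14-j), with z-exponent 1j − 1(14−j) = 2j − 14.
Set 2j − 14 = 10: j = 12.
C(14,12) = 91; 2^12 = 4096; 2^2 = 4.
Coefficient = 91 · 4096 · 4 = 1490944.

1490944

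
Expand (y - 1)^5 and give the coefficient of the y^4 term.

The general term is C(5,j)·(y)^j·(-1)^(5-j); the y^4 term has j = 4.
C(5,4) = 5.
Coefficient = C(5,4) · (-1)^1 = 5 · (-1) = -5.

-5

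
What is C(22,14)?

319770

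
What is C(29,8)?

4292145

C(29,8) = (29·28·27·26·25·24·23·22) / 8! = 173059286400 / 40320 = 4292145.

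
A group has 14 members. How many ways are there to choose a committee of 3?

This is C(14,3) = 364.

364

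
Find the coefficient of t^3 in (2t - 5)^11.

515625000

The general term is C(11,j)·(2t)^j·(-5)^(11-j); the t^3 term has j = 3.
C(11,3) = 165.
Coefficient = C(11,3) · 2^3 · (-5)^8 = 165 · 8 · 390625 = 515625000.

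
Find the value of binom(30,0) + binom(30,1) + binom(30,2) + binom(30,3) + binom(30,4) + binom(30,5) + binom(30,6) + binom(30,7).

1 + 30 + 435 + 4060 + 27405 + 142506 + 593775 + 2035800 = 2804012.

2804012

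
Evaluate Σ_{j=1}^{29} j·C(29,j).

7784628224

Differentiating (1+x)^29 and setting x=1: Σ j·C(29,j) = 29·2^28 = 7784628224.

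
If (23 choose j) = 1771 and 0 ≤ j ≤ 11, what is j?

3

C(23,j) increases on 0 ≤ j ≤ 11. C(23,2) = 253 and C(23,3) = 1771, so j = 3.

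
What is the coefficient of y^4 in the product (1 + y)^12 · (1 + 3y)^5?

Coefficient of y^4 = Σ_{j} C(12,j)·1^j·C(5,4-j)·3^(4-j) for j from 0 to 4.
= 405 + 3240 + 5940 + 3300 + 495 = 13380.

13380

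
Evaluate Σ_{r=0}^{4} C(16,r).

1 + 16 + 120 + 560 + 1820 = 2517.

2517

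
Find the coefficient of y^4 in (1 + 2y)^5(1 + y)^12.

6375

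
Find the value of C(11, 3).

C(11,3) = (11·10·9) / 3! = 990 / 6 = 165.

165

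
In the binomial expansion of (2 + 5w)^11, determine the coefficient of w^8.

The general term is C(11,j)·(2)^j·(5w)^(11-j); the w^8 term has j = 3.
C(11,3) = 165.
Coefficient = C(11,3) · 2^3 · 5^8 = 165 · 8 · 390625 = 515625000.

515625000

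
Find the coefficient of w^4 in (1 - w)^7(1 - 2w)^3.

Coefficient of w^4 = Σ_{j} C(7,j)·(-1)^j·C(3,4-j)·(-2)^(4-j) for j from 1 to 4.
= 56 + 252 + 210 + 35 = 553.

553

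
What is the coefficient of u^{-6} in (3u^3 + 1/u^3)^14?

2189187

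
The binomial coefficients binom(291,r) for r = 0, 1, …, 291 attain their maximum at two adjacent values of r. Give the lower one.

For odd n = 291, C(291,r) peaks at r = (n−1)/2 and (n+1)/2; the lower is 145.

145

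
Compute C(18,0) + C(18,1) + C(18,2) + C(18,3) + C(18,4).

1 + 18 + 153 + 816 + 3060 = 4048.

4048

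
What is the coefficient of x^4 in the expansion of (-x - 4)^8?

17920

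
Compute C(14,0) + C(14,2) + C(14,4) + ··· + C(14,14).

8192

Even-r terms of row 14 sum to 2^13 = 8192.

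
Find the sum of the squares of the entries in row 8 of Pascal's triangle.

12870

By Vandermonde's identity, Σ C(8,i)² = C(16,8) = 12870.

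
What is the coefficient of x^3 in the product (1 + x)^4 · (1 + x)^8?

Coefficient of x^3 = Σ_{j} C(4,j)·C(8,3-j) for j from 0 to 3.
= 56 + 112 + 48 + 4 = 220.

220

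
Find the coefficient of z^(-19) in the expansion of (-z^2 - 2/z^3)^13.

General term: C(13,j)·(-z^2)^j·(-2/z^3)^(13-j), with z-exponent 2j − 3(13−j) = 5j − 39.
Set 5j − 39 = -19: j = 4.
C(13,4) = 715; (-1)^4 = 1; (-2)^9 = -512.
Coefficient = 715 · 1 · (-512) = -366080.

-366080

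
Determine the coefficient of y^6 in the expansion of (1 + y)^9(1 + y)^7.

8008

Coefficient of y^6 = Σ_{j} C(9,j)·C(7,6-j) for j from 0 to 6.
= 7 + 189 + 1260 + 2940 + 2646 + 882 + 84 = 8008.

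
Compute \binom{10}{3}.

C(10,3) = (10·9·8) / 3! = 720 / 6 = 120.

120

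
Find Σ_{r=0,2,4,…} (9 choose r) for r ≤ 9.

Even-r terms of row 9 sum to 2^8 = 256.

256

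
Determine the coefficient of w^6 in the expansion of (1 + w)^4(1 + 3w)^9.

Coefficient of w^6 = Σ_{j} C(4,j)·1^j·C(9,6-j)·3^(6-j) for j from 0 to 4.
= 61236 + 122472 + 61236 + 9072 + 324 = 254340.

254340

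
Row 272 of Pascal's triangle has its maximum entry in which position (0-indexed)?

C(272,m) is maximized at m = 272/2 = 136.

136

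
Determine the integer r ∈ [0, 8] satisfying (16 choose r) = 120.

2

C(16,r) increases on 0 ≤ r ≤ 8. C(16,1) = 16 and C(16,2) = 120, so r = 2.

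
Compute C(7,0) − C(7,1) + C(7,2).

The partial alternating sum Σ_{k=0}^{2} (−1)^k C(7,k) = (−1)^2 C(6,2) = 15.

15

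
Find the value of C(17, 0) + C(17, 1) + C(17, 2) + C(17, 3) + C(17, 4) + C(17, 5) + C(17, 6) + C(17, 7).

41226

1 + 17 + 136 + 680 + 2380 + 6188 + 12376 + 19448 = 41226.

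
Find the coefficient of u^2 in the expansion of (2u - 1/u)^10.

13440

General term: C(10,j)·(2u)^j·(-1/u)^(10-j), with u-exponent 1j − 1(10−j) = 2j − 10.
Set 2j − 10 = 2: j = 6.
C(10,6) = 210; 2^6 = 64; (-1)^4 = 1.
Coefficient = 210 · 64 · 1 = 13440.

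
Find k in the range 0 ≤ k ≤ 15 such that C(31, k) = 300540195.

15

C(31,k) increases on 0 ≤ k ≤ 15. C(31,14) = 265182525 and C(31,15) = 300540195, so k = 15.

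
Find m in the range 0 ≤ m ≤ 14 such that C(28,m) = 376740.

C(28,m) increases on 0 ≤ m ≤ 14. C(28,5) = 98280 and C(28,6) = 376740, so m = 6.

6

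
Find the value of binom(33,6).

1107568

C(33,6) = (33·32·31·30·29·28) / 6! = 797448960 / 720 = 1107568.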